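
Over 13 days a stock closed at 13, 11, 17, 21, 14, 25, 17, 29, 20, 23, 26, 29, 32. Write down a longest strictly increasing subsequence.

Patience tails give the LIS length; then backtrack through the dp parents:
13 → extends → [13]
11 → replaces 13 → [11]
17 → extends → [11, 17]
21 → extends → [11, 17, 21]
14 → replaces 17 → [11, 14, 21]
25 → extends → [11, 14, 21, 25]
17 → replaces 21 → [11, 14, 17, 25]
29 → extends → [11, 14, 17, 25, 29]
20 → replaces 25 → [11, 14, 17, 20, 29]
23 → replaces 29 → [11, 14, 17, 20, 23]
26 → extends → [11, 14, 17, 20, 23, 26]
29 → extends → [11, 14, 17, 20, 23, 26, 29]
32 → extends → [11, 14, 17, 20, 23, 26, 29, 32]
Length 8; one witness is 13, 14, 17, 20, 23, 26, 29, 32.

13, 14, 17, 20, 23, 26, 29, 32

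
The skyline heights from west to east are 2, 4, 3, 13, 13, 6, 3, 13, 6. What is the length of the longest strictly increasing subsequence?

Track the smallest tail for each achievable length (strict):
2 → extends → [2]
4 → extends → [2, 4]
3 → replaces 4 → [2, 3]
13 → extends → [2, 3, 13]
13 → already a tail → [2, 3, 13]
6 → replaces 13 → [2, 3, 6]
3 → already a tail → [2, 3, 6]
13 → extends → [2, 3, 6, 13]
6 → already a tail → [2, 3, 6, 13]
Four tails, so the longest strictly increasing subsequence has length 4 (e.g. 2, 4, 6, 13).

4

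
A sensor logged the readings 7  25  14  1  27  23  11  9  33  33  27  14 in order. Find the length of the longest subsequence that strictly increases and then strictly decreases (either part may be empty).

6

inc[i] = longest strictly increasing subsequence ending at i; dec[i] = longest strictly decreasing subsequence starting at i:
i:      1  2  3  4  5  6  7  8  9 10 11 12
a[i]:   7 25 14  1 27 23 11  9 33 33 27 14
inc:    1  2  2  1  3  3  2  2  4  4  4  3
dec:    2  4  3  1  4  3  2  1  3  3  2  1
Best peak at i=5 (value 27): inc=3, dec=4, length 3+4−1 = 6.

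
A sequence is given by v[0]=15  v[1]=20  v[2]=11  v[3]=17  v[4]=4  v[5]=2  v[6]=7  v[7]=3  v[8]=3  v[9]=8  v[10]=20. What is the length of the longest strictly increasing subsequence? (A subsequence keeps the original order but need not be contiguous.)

Track the smallest tail for each achievable length (strict):
15 → extends → [15]
20 → extends → [15, 20]
11 → replaces 15 → [11, 20]
17 → replaces 20 → [11, 17]
4 → replaces 11 → [4, 17]
2 → replaces 4 → [2, 17]
7 → replaces 17 → [2, 7]
3 → replaces 7 → [2, 3]
3 → already a tail → [2, 3]
8 → extends → [2, 3, 8]
20 → extends → [2, 3, 8, 20]
Four tails, so the longest strictly increasing subsequence has length 4 (e.g. 4, 7, 8, 20).

4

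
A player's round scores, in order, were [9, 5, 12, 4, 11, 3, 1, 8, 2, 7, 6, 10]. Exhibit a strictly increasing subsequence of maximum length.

1, 2, 7, 10

Patience tails give the LIS length; then backtrack through the dp parents:
9 → extends → [9]
5 → replaces 9 → [5]
12 → extends → [5, 12]
4 → replaces 5 → [4, 12]
11 → replaces 12 → [4, 11]
3 → replaces 4 → [3, 11]
1 → replaces 3 → [1, 11]
8 → replaces 11 → [1, 8]
2 → replaces 8 → [1, 2]
7 → extends → [1, 2, 7]
6 → replaces 7 → [1, 2, 6]
10 → extends → [1, 2, 6, 10]
Length 4; one witness is 1, 2, 7, 10.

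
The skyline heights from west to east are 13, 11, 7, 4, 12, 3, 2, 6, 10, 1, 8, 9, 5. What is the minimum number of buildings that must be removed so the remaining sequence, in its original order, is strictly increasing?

Fewest deletions = n − (longest strictly increasing subsequence).
i:      1  2  3  4  5  6  7  8  9 10 11 12 13
a[i]:  13 11  7  4 12  3  2  6 10  1  8  9  5
dp:     1  1  1  1  2  1  1  2  3  1  3  4  2
max dp = 4, so deletions = 13 − 4 = 9.

9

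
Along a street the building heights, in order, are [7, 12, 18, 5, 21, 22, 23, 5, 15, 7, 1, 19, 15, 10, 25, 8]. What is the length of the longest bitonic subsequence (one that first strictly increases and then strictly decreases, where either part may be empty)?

10

inc[i] = longest strictly increasing subsequence ending at i; dec[i] = longest strictly decreasing subsequence starting at i:
i:      1  2  3  4  5  6  7  8  9 10 11 12 13 14 15 16
a[i]:   7 12 18  5 21 22 23  5 15  7  1 19 15 10 25  8
inc:    1  2  3  1  4  5  6  1  3  2  1  4  3  3  7  3
dec:    3  3  4  2  5  5  5  2  3  2  1  4  3  2  2  1
Best peak at i=7 (value 23): inc=6, dec=5, length 6+5−1 = 10.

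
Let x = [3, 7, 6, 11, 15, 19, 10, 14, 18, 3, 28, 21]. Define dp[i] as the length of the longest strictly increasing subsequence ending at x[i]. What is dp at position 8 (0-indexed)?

dp[i] = 1 + max{dp[j] : j<i, x[j]<x[i]} (or 1 if no such j):
i:      0  1  2  3  4  5  6  7  8  9 10 11
x[i]:   3  7  6 11 15 19 10 14 18  3 28 21
dp:     1  2  2  3  4  5  3  4  5  1  6  6
At index 8 the value is 5.

5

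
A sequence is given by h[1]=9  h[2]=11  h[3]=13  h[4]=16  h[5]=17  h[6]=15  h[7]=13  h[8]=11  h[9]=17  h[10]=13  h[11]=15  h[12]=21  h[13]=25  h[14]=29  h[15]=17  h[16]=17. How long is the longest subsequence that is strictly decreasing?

4

Let dp[i] be the longest strictly decreasing subsequence ending at i:
i:      1  2  3  4  5  6  7  8  9 10 11 12 13 14 15 16
h[i]:   9 11 13 16 17 15 13 11 17 13 15 21 25 29 17 17
dp:     1  1  1  1  1  2  3  4  1  3  2  1  1  1  2  2
Maximum is 4.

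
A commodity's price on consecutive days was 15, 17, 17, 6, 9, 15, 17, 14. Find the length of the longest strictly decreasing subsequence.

Let dp[i] be the longest strictly decreasing subsequence ending at i:
i:      1  2  3  4  5  6  7  8
a[i]:  15 17 17  6  9 15 17 14
dp:     1  1  1  2  2  2  1  3
Maximum is 3.

3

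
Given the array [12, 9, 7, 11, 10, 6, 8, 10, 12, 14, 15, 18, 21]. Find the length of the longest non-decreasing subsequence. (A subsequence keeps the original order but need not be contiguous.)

8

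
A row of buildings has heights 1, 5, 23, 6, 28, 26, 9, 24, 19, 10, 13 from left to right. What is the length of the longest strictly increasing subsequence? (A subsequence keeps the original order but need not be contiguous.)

6

Track the smallest tail for each achievable length (strict):
1 → extends → [1]
5 → extends → [1, 5]
23 → extends → [1, 5, 23]
6 → replaces 23 → [1, 5, 6]
28 → extends → [1, 5, 6, 28]
26 → replaces 28 → [1, 5, 6, 26]
9 → replaces 26 → [1, 5, 6, 9]
24 → extends → [1, 5, 6, 9, 24]
19 → replaces 24 → [1, 5, 6, 9, 19]
10 → replaces 19 → [1, 5, 6, 9, 10]
13 → extends → [1, 5, 6, 9, 10, 13]
Six tails, so the longest strictly increasing subsequence has length 6 (e.g. 1, 5, 6, 9, 10, 13).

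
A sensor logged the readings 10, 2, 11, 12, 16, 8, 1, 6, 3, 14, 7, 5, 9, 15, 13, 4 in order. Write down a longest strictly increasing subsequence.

10, 11, 12, 14, 15

Patience tails give the LIS length; then backtrack through the dp parents:
10 → extends → [10]
2 → replaces 10 → [2]
11 → extends → [2, 11]
12 → extends → [2, 11, 12]
16 → extends → [2, 11, 12, 16]
8 → replaces 11 → [2, 8, 12, 16]
1 → replaces 2 → [1, 8, 12, 16]
6 → replaces 8 → [1, 6, 12, 16]
3 → replaces 6 → [1, 3, 12, 16]
14 → replaces 16 → [1, 3, 12, 14]
7 → replaces 12 → [1, 3, 7, 14]
5 → replaces 7 → [1, 3, 5, 14]
9 → replaces 14 → [1, 3, 5, 9]
15 → extends → [1, 3, 5, 9, 15]
13 → replaces 15 → [1, 3, 5, 9, 13]
4 → replaces 5 → [1, 3, 4, 9, 13]
Length 5; one witness is 10, 11, 12, 14, 15.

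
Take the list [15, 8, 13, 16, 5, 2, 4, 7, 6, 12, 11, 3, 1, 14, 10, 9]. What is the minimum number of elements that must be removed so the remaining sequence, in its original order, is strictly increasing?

11

Fewest deletions = n − (longest strictly increasing subsequence).
Patience tails:
15 → extends → [15]
8 → replaces 15 → [8]
13 → extends → [8, 13]
16 → extends → [8, 13, 16]
5 → replaces 8 → [5, 13, 16]
2 → replaces 5 → [2, 13, 16]
4 → replaces 13 → [2, 4, 16]
7 → replaces 16 → [2, 4, 7]
6 → replaces 7 → [2, 4, 6]
12 → extends → [2, 4, 6, 12]
11 → replaces 12 → [2, 4, 6, 11]
3 → replaces 4 → [2, 3, 6, 11]
1 → replaces 2 → [1, 3, 6, 11]
14 → extends → [1, 3, 6, 11, 14]
10 → replaces 11 → [1, 3, 6, 10, 14]
9 → replaces 10 → [1, 3, 6, 9, 14]
Longest strictly increasing subsequence has length 5, so deletions = 16 − 5 = 11.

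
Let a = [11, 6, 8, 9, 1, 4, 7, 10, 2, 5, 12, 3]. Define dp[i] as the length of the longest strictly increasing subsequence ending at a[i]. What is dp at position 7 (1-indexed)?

3

dp[i] = 1 + max{dp[j] : j<i, a[j]<a[i]} (or 1 if no such j):
i:      1  2  3  4  5  6  7  8  9 10 11 12
a[i]:  11  6  8  9  1  4  7 10  2  5 12  3
dp:     1  1  2  3  1  2  3  4  2  3  5  3
At index 7 the value is 3.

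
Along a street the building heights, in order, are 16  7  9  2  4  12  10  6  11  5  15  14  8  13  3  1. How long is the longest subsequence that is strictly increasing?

5

Let dp[i] be the length of the longest such subsequence ending at index i:
i:      1  2  3  4  5  6  7  8  9 10 11 12 13 14 15 16
a[i]:  16  7  9  2  4 12 10  6 11  5 15 14  8 13  3  1
dp:     1  1  2  1  2  3  3  3  4  3  5  5  4  5  2  1
Maximum dp value is 5.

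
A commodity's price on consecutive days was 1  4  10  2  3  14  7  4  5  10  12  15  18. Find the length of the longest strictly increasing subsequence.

9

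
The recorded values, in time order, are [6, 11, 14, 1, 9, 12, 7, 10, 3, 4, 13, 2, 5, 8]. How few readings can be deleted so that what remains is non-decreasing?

Fewest deletions = n − (longest non-decreasing subsequence).
Patience tails:
6 → extends → [6]
11 → extends → [6, 11]
14 → extends → [6, 11, 14]
1 → replaces 6 → [1, 11, 14]
9 → replaces 11 → [1, 9, 14]
12 → replaces 14 → [1, 9, 12]
7 → replaces 9 → [1, 7, 12]
10 → replaces 12 → [1, 7, 10]
3 → replaces 7 → [1, 3, 10]
4 → replaces 10 → [1, 3, 4]
13 → extends → [1, 3, 4, 13]
2 → replaces 3 → [1, 2, 4, 13]
5 → replaces 13 → [1, 2, 4, 5]
8 → extends → [1, 2, 4, 5, 8]
Longest non-decreasing subsequence has length 5, so deletions = 14 − 5 = 9.

9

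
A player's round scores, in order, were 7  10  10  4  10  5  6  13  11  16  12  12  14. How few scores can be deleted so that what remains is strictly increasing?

7

Fewest deletions = n − (longest strictly increasing subsequence).
i:      1  2  3  4  5  6  7  8  9 10 11 12 13
a[i]:   7 10 10  4 10  5  6 13 11 16 12 12 14
dp:     1  2  2  1  2  2  3  4  4  5  5  5  6
max dp = 6, so deletions = 13 − 6 = 7.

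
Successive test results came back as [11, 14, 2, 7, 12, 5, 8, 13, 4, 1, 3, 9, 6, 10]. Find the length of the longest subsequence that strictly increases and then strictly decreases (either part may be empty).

6

inc[i] = longest strictly increasing subsequence ending at i; dec[i] = longest strictly decreasing subsequence starting at i:
i:      1  2  3  4  5  6  7  8  9 10 11 12 13 14
a[i]:  11 14  2  7 12  5  8 13  4  1  3  9  6 10
inc:    1  2  1  2  3  2  3  4  2  1  2  4  3  5
dec:    5  5  2  4  4  3  3  3  2  1  1  2  1  1
Best peak at i=2 (value 14): inc=2, dec=5, length 2+5−1 = 6.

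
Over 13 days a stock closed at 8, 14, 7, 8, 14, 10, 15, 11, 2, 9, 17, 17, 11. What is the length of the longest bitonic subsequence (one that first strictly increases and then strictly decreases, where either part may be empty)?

inc[i] = longest strictly increasing subsequence ending at i; dec[i] = longest strictly decreasing subsequence starting at i:
i:      1  2  3  4  5  6  7  8  9 10 11 12 13
a[i]:   8 14  7  8 14 10 15 11  2  9 17 17 11
inc:    1  2  1  2  3  3  4  4  1  3  5  5  4
dec:    3  3  2  2  3  2  3  2  1  1  2  2  1
Best peak at i=7 (value 15): inc=4, dec=3, length 4+3−1 = 6.

6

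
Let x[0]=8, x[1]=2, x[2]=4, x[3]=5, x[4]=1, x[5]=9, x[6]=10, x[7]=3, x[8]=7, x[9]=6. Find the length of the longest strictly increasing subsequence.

Track the smallest tail for each achievable length (strict):
8 → extends → [8]
2 → replaces 8 → [2]
4 → extends → [2, 4]
5 → extends → [2, 4, 5]
1 → replaces 2 → [1, 4, 5]
9 → extends → [1, 4, 5, 9]
10 → extends → [1, 4, 5, 9, 10]
3 → replaces 4 → [1, 3, 5, 9, 10]
7 → replaces 9 → [1, 3, 5, 7, 10]
6 → replaces 7 → [1, 3, 5, 6, 10]
Five tails, so the longest strictly increasing subsequence has length 5 (e.g. 2, 4, 5, 9, 10).

5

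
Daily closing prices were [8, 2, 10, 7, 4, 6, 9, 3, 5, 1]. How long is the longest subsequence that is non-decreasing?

4

Track the smallest tail for each achievable length (allowing ties):
8 → extends → [8]
2 → replaces 8 → [2]
10 → extends → [2, 10]
7 → replaces 10 → [2, 7]
4 → replaces 7 → [2, 4]
6 → extends → [2, 4, 6]
9 → extends → [2, 4, 6, 9]
3 → replaces 4 → [2, 3, 6, 9]
5 → replaces 6 → [2, 3, 5, 9]
1 → replaces 2 → [1, 3, 5, 9]
Four tails, so the longest non-decreasing subsequence has length 4 (e.g. 2, 4, 6, 9).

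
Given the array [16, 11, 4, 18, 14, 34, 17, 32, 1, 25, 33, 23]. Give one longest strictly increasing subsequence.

Patience tails give the LIS length; then backtrack through the dp parents:
16 → extends → [16]
11 → replaces 16 → [11]
4 → replaces 11 → [4]
18 → extends → [4, 18]
14 → replaces 18 → [4, 14]
34 → extends → [4, 14, 34]
17 → replaces 34 → [4, 14, 17]
32 → extends → [4, 14, 17, 32]
1 → replaces 4 → [1, 14, 17, 32]
25 → replaces 32 → [1, 14, 17, 25]
33 → extends → [1, 14, 17, 25, 33]
23 → replaces 25 → [1, 14, 17, 23, 33]
Length 5; one witness is 11, 14, 17, 32, 33.

11, 14, 17, 32, 33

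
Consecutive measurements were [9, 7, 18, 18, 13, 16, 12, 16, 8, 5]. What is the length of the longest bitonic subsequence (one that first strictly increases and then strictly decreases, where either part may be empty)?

inc[i] = longest strictly increasing subsequence ending at i; dec[i] = longest strictly decreasing subsequence starting at i:
i:      1  2  3  4  5  6  7  8  9 10
a[i]:   9  7 18 18 13 16 12 16  8  5
inc:    1  1  2  2  2  3  2  3  2  1
dec:    3  2  5  5  4  4  3  3  2  1
Best peak at i=3 (value 18): inc=2, dec=5, length 2+5−1 = 6.

6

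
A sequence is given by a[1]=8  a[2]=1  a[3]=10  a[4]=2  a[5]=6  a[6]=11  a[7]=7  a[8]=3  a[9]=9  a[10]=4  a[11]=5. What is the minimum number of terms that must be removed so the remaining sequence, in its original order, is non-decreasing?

6

Fewest deletions = n − (longest non-decreasing subsequence).
i:      1  2  3  4  5  6  7  8  9 10 11
a[i]:   8  1 10  2  6 11  7  3  9  4  5
dp:     1  1  2  2  3  4  4  3  5  4  5
max dp = 5, so deletions = 11 − 5 = 6.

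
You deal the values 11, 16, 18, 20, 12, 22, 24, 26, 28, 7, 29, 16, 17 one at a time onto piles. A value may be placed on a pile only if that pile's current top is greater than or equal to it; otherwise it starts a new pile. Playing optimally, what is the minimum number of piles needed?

9

Place each on the leftmost legal pile:
11 → new pile 1 (tops now [11])
16 → new pile 2 (tops now [11, 16])
18 → new pile 3 (tops now [11, 16, 18])
20 → new pile 4 (tops now [11, 16, 18, 20])
12 → pile 2 (tops now [11, 12, 18, 20])
22 → new pile 5 (tops now [11, 12, 18, 20, 22])
24 → new pile 6 (tops now [11, 12, 18, 20, 22, 24])
26 → new pile 7 (tops now [11, 12, 18, 20, 22, 24, 26])
28 → new pile 8 (tops now [11, 12, 18, 20, 22, 24, 26, 28])
7 → pile 1 (tops now [7, 12, 18, 20, 22, 24, 26, 28])
29 → new pile 9 (tops now [7, 12, 18, 20, 22, 24, 26, 28, 29])
16 → pile 3 (tops now [7, 12, 16, 20, 22, 24, 26, 28, 29])
17 → pile 4 (tops now [7, 12, 16, 17, 22, 24, 26, 28, 29])
Nine piles.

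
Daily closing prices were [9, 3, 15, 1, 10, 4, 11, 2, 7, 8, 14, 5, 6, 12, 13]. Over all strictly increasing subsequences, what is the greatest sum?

55

Let S[i] be the best sum of a strictly increasing subsequence ending at i:
i:      1  2  3  4  5  6  7  8  9 10 11 12 13 14 15
a[i]:   9  3 15  1 10  4 11  2  7  8 14  5  6 12 13
S:      9  3 24  1 19  7 30  3 14 22 44 12 18 42 55
Maximum is 55 (e.g. 9 + 10 + 11 + 12 + 13).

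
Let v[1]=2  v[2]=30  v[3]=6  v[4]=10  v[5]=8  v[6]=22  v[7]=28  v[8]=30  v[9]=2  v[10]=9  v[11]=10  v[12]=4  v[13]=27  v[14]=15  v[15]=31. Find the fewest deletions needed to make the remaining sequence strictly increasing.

8

Fewest deletions = n − (longest strictly increasing subsequence).
Patience tails:
2 → extends → [2]
30 → extends → [2, 30]
6 → replaces 30 → [2, 6]
10 → extends → [2, 6, 10]
8 → replaces 10 → [2, 6, 8]
22 → extends → [2, 6, 8, 22]
28 → extends → [2, 6, 8, 22, 28]
30 → extends → [2, 6, 8, 22, 28, 30]
2 → already a tail → [2, 6, 8, 22, 28, 30]
9 → replaces 22 → [2, 6, 8, 9, 28, 30]
10 → replaces 28 → [2, 6, 8, 9, 10, 30]
4 → replaces 6 → [2, 4, 8, 9, 10, 30]
27 → replaces 30 → [2, 4, 8, 9, 10, 27]
15 → replaces 27 → [2, 4, 8, 9, 10, 15]
31 → extends → [2, 4, 8, 9, 10, 15, 31]
Longest strictly increasing subsequence has length 7, so deletions = 15 − 7 = 8.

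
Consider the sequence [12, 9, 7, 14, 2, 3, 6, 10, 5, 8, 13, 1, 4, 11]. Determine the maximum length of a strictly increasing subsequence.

Let dp[i] be the length of the longest such subsequence ending at index i:
i:      1  2  3  4  5  6  7  8  9 10 11 12 13 14
a[i]:  12  9  7 14  2  3  6 10  5  8 13  1  4 11
dp:     1  1  1  2  1  2  3  4  3  4  5  1  3  5
Maximum dp value is 5.

5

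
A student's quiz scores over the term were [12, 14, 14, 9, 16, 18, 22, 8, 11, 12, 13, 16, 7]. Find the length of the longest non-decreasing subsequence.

Track the smallest tail for each achievable length (allowing ties):
12 → extends → [12]
14 → extends → [12, 14]
14 → extends → [12, 14, 14]
9 → replaces 12 → [9, 14, 14]
16 → extends → [9, 14, 14, 16]
18 → extends → [9, 14, 14, 16, 18]
22 → extends → [9, 14, 14, 16, 18, 22]
8 → replaces 9 → [8, 14, 14, 16, 18, 22]
11 → replaces 14 → [8, 11, 14, 16, 18, 22]
12 → replaces 14 → [8, 11, 12, 16, 18, 22]
13 → replaces 16 → [8, 11, 12, 13, 18, 22]
16 → replaces 18 → [8, 11, 12, 13, 16, 22]
7 → replaces 8 → [7, 11, 12, 13, 16, 22]
Six tails, so the longest non-decreasing subsequence has length 6 (e.g. 12, 14, 14, 16, 18, 22).

6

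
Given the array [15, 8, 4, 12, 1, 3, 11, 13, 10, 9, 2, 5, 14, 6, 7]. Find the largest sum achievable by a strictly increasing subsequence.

47

Let S[i] be the best sum of a strictly increasing subsequence ending at i:
i:      1  2  3  4  5  6  7  8  9 10 11 12 13 14 15
a[i]:  15  8  4 12  1  3 11 13 10  9  2  5 14  6  7
S:     15  8  4 20  1  4 19 33 18 17  3  9 47 15 22
Maximum is 47 (e.g. 8 + 12 + 13 + 14).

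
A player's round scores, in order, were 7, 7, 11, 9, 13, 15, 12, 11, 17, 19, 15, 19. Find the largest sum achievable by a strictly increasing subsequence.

Let S[i] be the best sum of a strictly increasing subsequence ending at i:
i:      1  2  3  4  5  6  7  8  9 10 11 12
a[i]:   7  7 11  9 13 15 12 11 17 19 15 19
S:      7  7 18 16 31 46 30 27 63 82 46 82
Maximum is 82 (e.g. 7 + 11 + 13 + 15 + 17 + 19).

82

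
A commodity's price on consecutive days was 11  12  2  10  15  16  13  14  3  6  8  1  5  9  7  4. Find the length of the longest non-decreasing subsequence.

Track the smallest tail for each achievable length (allowing ties):
11 → extends → [11]
12 → extends → [11, 12]
2 → replaces 11 → [2, 12]
10 → replaces 12 → [2, 10]
15 → extends → [2, 10, 15]
16 → extends → [2, 10, 15, 16]
13 → replaces 15 → [2, 10, 13, 16]
14 → replaces 16 → [2, 10, 13, 14]
3 → replaces 10 → [2, 3, 13, 14]
6 → replaces 13 → [2, 3, 6, 14]
8 → replaces 14 → [2, 3, 6, 8]
1 → replaces 2 → [1, 3, 6, 8]
5 → replaces 6 → [1, 3, 5, 8]
9 → extends → [1, 3, 5, 8, 9]
7 → replaces 8 → [1, 3, 5, 7, 9]
4 → replaces 5 → [1, 3, 4, 7, 9]
Five tails, so the longest non-decreasing subsequence has length 5 (e.g. 2, 3, 6, 8, 9).

5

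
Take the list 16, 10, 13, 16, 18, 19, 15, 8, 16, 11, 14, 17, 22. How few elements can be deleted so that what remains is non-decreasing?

7

Fewest deletions = n − (longest non-decreasing subsequence).
Patience tails:
16 → extends → [16]
10 → replaces 16 → [10]
13 → extends → [10, 13]
16 → extends → [10, 13, 16]
18 → extends → [10, 13, 16, 18]
19 → extends → [10, 13, 16, 18, 19]
15 → replaces 16 → [10, 13, 15, 18, 19]
8 → replaces 10 → [8, 13, 15, 18, 19]
16 → replaces 18 → [8, 13, 15, 16, 19]
11 → replaces 13 → [8, 11, 15, 16, 19]
14 → replaces 15 → [8, 11, 14, 16, 19]
17 → replaces 19 → [8, 11, 14, 16, 17]
22 → extends → [8, 11, 14, 16, 17, 22]
Longest non-decreasing subsequence has length 6, so deletions = 13 − 6 = 7.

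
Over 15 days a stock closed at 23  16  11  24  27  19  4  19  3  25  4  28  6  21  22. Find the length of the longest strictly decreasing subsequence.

Let dp[i] be the longest strictly decreasing subsequence ending at i:
i:      1  2  3  4  5  6  7  8  9 10 11 12 13 14 15
a[i]:  23 16 11 24 27 19  4 19  3 25  4 28  6 21 22
dp:     1  2  3  1  1  2  4  2  5  2  4  1  4  3  3
Maximum is 5.

5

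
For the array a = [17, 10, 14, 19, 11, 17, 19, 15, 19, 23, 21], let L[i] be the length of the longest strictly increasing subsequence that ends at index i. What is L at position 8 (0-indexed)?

dp[i] = 1 + max{dp[j] : j<i, a[j]<a[i]} (or 1 if no such j):
i:      0  1  2  3  4  5  6  7  8  9 10
a[i]:  17 10 14 19 11 17 19 15 19 23 21
dp:     1  1  2  3  2  3  4  3  4  5  5
At index 8 the value is 4.

4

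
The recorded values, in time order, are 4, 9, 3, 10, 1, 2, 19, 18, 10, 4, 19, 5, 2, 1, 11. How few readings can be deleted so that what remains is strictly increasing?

Fewest deletions = n − (longest strictly increasing subsequence).
i:      1  2  3  4  5  6  7  8  9 10 11 12 13 14 15
a[i]:   4  9  3 10  1  2 19 18 10  4 19  5  2  1 11
dp:     1  2  1  3  1  2  4  4  3  3  5  4  2  1  5
max dp = 5, so deletions = 15 − 5 = 10.

10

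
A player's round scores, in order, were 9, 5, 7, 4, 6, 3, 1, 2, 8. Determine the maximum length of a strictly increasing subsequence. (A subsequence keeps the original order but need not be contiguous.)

3

Track the smallest tail for each achievable length (strict):
9 → extends → [9]
5 → replaces 9 → [5]
7 → extends → [5, 7]
4 → replaces 5 → [4, 7]
6 → replaces 7 → [4, 6]
3 → replaces 4 → [3, 6]
1 → replaces 3 → [1, 6]
2 → replaces 6 → [1, 2]
8 → extends → [1, 2, 8]
Three tails, so the longest strictly increasing subsequence has length 3 (e.g. 5, 7, 8).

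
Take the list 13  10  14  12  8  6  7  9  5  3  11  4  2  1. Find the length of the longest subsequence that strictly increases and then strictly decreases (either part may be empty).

9

inc[i] = longest strictly increasing subsequence ending at i; dec[i] = longest strictly decreasing subsequence starting at i:
i:      1  2  3  4  5  6  7  8  9 10 11 12 13 14
a[i]:  13 10 14 12  8  6  7  9  5  3 11  4  2  1
inc:    1  1  2  2  1  1  2  3  1  1  4  2  1  1
dec:    8  7  8  7  6  5  5  5  4  3  4  3  2  1
Best peak at i=3 (value 14): inc=2, dec=8, length 2+8−1 = 9.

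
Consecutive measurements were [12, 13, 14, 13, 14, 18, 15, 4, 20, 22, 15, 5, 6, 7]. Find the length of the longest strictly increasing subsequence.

6

Let dp[i] be the length of the longest such subsequence ending at index i:
i:      1  2  3  4  5  6  7  8  9 10 11 12 13 14
a[i]:  12 13 14 13 14 18 15  4 20 22 15  5  6  7
dp:     1  2  3  2  3  4  4  1  5  6  4  2  3  4
Maximum dp value is 6.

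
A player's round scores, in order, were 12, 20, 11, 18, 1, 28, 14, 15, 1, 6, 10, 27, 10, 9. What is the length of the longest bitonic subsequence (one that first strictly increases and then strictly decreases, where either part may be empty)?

inc[i] = longest strictly increasing subsequence ending at i; dec[i] = longest strictly decreasing subsequence starting at i:
i:      1  2  3  4  5  6  7  8  9 10 11 12 13 14
a[i]:  12 20 11 18  1 28 14 15  1  6 10 27 10  9
inc:    1  2  1  2  1  3  2  3  1  2  3  4  3  3
dec:    4  5  3  4  1  4  3  3  1  1  2  3  2  1
Best peak at i=2 (value 20): inc=2, dec=5, length 2+5−1 = 6.

6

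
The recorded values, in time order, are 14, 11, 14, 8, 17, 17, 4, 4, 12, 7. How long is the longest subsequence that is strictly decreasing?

4

Negate each value so 'decreasing' becomes 'increasing', then run patience tails on the negated sequence:
-14 → extends → [-14]
-11 → extends → [-14, -11]
-14 → already a tail → [-14, -11]
-8 → extends → [-14, -11, -8]
-17 → replaces -14 → [-17, -11, -8]
-17 → already a tail → [-17, -11, -8]
-4 → extends → [-17, -11, -8, -4]
-4 → already a tail → [-17, -11, -8, -4]
-12 → replaces -11 → [-17, -12, -8, -4]
-7 → replaces -4 → [-17, -12, -8, -7]
Four tails, so the longest strictly decreasing subsequence of the original has length 4.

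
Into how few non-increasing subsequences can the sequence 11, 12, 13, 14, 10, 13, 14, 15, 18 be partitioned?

6

Place each on the leftmost legal pile:
11 → new pile 1 (tops now [11])
12 → new pile 2 (tops now [11, 12])
13 → new pile 3 (tops now [11, 12, 13])
14 → new pile 4 (tops now [11, 12, 13, 14])
10 → pile 1 (tops now [10, 12, 13, 14])
13 → pile 3 (tops now [10, 12, 13, 14])
14 → pile 4 (tops now [10, 12, 13, 14])
15 → new pile 5 (tops now [10, 12, 13, 14, 15])
18 → new pile 6 (tops now [10, 12, 13, 14, 15, 18])
Six piles.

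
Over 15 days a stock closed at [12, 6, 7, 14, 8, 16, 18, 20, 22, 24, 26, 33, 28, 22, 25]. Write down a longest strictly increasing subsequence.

6, 7, 14, 16, 18, 20, 22, 24, 26, 33

Patience tails give the LIS length; then backtrack through the dp parents:
12 → extends → [12]
6 → replaces 12 → [6]
7 → extends → [6, 7]
14 → extends → [6, 7, 14]
8 → replaces 14 → [6, 7, 8]
16 → extends → [6, 7, 8, 16]
18 → extends → [6, 7, 8, 16, 18]
20 → extends → [6, 7, 8, 16, 18, 20]
22 → extends → [6, 7, 8, 16, 18, 20, 22]
24 → extends → [6, 7, 8, 16, 18, 20, 22, 24]
26 → extends → [6, 7, 8, 16, 18, 20, 22, 24, 26]
33 → extends → [6, 7, 8, 16, 18, 20, 22, 24, 26, 33]
28 → replaces 33 → [6, 7, 8, 16, 18, 20, 22, 24, 26, 28]
22 → already a tail → [6, 7, 8, 16, 18, 20, 22, 24, 26, 28]
25 → replaces 26 → [6, 7, 8, 16, 18, 20, 22, 24, 25, 28]
Length 10; one witness is 6, 7, 14, 16, 18, 20, 22, 24, 26, 33.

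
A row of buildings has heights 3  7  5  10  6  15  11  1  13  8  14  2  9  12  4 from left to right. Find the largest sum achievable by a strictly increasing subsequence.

Let S[i] be the best sum of a strictly increasing subsequence ending at i:
i:      1  2  3  4  5  6  7  8  9 10 11 12 13 14 15
a[i]:   3  7  5 10  6 15 11  1 13  8 14  2  9 12  4
S:      3 10  8 20 14 35 31  1 44 22 58  3 31 43  7
Maximum is 58 (e.g. 3 + 7 + 10 + 11 + 13 + 14).

58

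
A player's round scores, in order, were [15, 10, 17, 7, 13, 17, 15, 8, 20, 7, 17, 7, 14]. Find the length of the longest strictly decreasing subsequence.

4

Let dp[i] be the longest strictly decreasing subsequence ending at i:
i:      1  2  3  4  5  6  7  8  9 10 11 12 13
a[i]:  15 10 17  7 13 17 15  8 20  7 17  7 14
dp:     1  2  1  3  2  1  2  3  1  4  2  4  3
Maximum is 4.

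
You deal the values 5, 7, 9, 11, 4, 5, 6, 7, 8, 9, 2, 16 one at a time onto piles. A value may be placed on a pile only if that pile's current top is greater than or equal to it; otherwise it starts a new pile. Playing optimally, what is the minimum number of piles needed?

7

Place each on the leftmost legal pile:
5 → new pile 1 (tops now [5])
7 → new pile 2 (tops now [5, 7])
9 → new pile 3 (tops now [5, 7, 9])
11 → new pile 4 (tops now [5, 7, 9, 11])
4 → pile 1 (tops now [4, 7, 9, 11])
5 → pile 2 (tops now [4, 5, 9, 11])
6 → pile 3 (tops now [4, 5, 6, 11])
7 → pile 4 (tops now [4, 5, 6, 7])
8 → new pile 5 (tops now [4, 5, 6, 7, 8])
9 → new pile 6 (tops now [4, 5, 6, 7, 8, 9])
2 → pile 1 (tops now [2, 5, 6, 7, 8, 9])
16 → new pile 7 (tops now [2, 5, 6, 7, 8, 9, 16])
Seven piles.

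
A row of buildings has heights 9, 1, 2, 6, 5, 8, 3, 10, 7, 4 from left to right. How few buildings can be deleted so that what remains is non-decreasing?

5

Fewest deletions = n − (longest non-decreasing subsequence).
i:      1  2  3  4  5  6  7  8  9 10
a[i]:   9  1  2  6  5  8  3 10  7  4
dp:     1  1  2  3  3  4  3  5  4  4
max dp = 5, so deletions = 10 − 5 = 5.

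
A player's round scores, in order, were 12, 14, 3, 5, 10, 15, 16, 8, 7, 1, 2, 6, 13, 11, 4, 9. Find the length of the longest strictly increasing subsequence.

Track the smallest tail for each achievable length (strict):
12 → extends → [12]
14 → extends → [12, 14]
3 → replaces 12 → [3, 14]
5 → replaces 14 → [3, 5]
10 → extends → [3, 5, 10]
15 → extends → [3, 5, 10, 15]
16 → extends → [3, 5, 10, 15, 16]
8 → replaces 10 → [3, 5, 8, 15, 16]
7 → replaces 8 → [3, 5, 7, 15, 16]
1 → replaces 3 → [1, 5, 7, 15, 16]
2 → replaces 5 → [1, 2, 7, 15, 16]
6 → replaces 7 → [1, 2, 6, 15, 16]
13 → replaces 15 → [1, 2, 6, 13, 16]
11 → replaces 13 → [1, 2, 6, 11, 16]
4 → replaces 6 → [1, 2, 4, 11, 16]
9 → replaces 11 → [1, 2, 4, 9, 16]
Five tails, so the longest strictly increasing subsequence has length 5 (e.g. 3, 5, 10, 15, 16).

5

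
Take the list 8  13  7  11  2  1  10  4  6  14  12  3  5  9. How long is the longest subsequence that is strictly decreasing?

Let dp[i] be the longest strictly decreasing subsequence ending at i:
i:      1  2  3  4  5  6  7  8  9 10 11 12 13 14
a[i]:   8 13  7 11  2  1 10  4  6 14 12  3  5  9
dp:     1  1  2  2  3  4  3  4  4  1  2  5  5  4
Maximum is 5.

5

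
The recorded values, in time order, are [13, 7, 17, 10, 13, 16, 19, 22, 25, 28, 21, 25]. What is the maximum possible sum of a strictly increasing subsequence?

140

Let S[i] be the best sum of a strictly increasing subsequence ending at i:
i:       1   2   3   4   5   6   7   8   9  10  11  12
a[i]:   13   7  17  10  13  16  19  22  25  28  21  25
S:      13   7  30  17  30  46  65  87 112 140  86 112
Maximum is 140 (e.g. 7 + 10 + 13 + 16 + 19 + 22 + 25 + 28).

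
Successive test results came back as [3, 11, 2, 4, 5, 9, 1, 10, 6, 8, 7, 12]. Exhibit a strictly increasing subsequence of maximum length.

3, 4, 5, 9, 10, 12

Patience tails give the LIS length; then backtrack through the dp parents:
3 → extends → [3]
11 → extends → [3, 11]
2 → replaces 3 → [2, 11]
4 → replaces 11 → [2, 4]
5 → extends → [2, 4, 5]
9 → extends → [2, 4, 5, 9]
1 → replaces 2 → [1, 4, 5, 9]
10 → extends → [1, 4, 5, 9, 10]
6 → replaces 9 → [1, 4, 5, 6, 10]
8 → replaces 10 → [1, 4, 5, 6, 8]
7 → replaces 8 → [1, 4, 5, 6, 7]
12 → extends → [1, 4, 5, 6, 7, 12]
Length 6; one witness is 3, 4, 5, 9, 10, 12.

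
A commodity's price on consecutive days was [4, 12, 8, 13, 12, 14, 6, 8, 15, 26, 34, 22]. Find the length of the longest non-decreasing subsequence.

Track the smallest tail for each achievable length (allowing ties):
4 → extends → [4]
12 → extends → [4, 12]
8 → replaces 12 → [4, 8]
13 → extends → [4, 8, 13]
12 → replaces 13 → [4, 8, 12]
14 → extends → [4, 8, 12, 14]
6 → replaces 8 → [4, 6, 12, 14]
8 → replaces 12 → [4, 6, 8, 14]
15 → extends → [4, 6, 8, 14, 15]
26 → extends → [4, 6, 8, 14, 15, 26]
34 → extends → [4, 6, 8, 14, 15, 26, 34]
22 → replaces 26 → [4, 6, 8, 14, 15, 22, 34]
Seven tails, so the longest non-decreasing subsequence has length 7 (e.g. 4, 12, 13, 14, 15, 26, 34).

7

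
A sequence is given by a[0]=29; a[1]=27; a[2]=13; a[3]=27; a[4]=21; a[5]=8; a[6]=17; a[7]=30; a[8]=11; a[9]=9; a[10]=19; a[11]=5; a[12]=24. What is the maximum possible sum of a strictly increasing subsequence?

73

Let S[i] be the best sum of a strictly increasing subsequence ending at i:
i:      0  1  2  3  4  5  6  7  8  9 10 11 12
a[i]:  29 27 13 27 21  8 17 30 11  9 19  5 24
S:     29 27 13 40 34  8 30 70 19 17 49  5 73
Maximum is 73 (e.g. 13 + 17 + 19 + 24).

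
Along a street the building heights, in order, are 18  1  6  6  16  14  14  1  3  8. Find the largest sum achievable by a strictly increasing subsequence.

Let S[i] be the best sum of a strictly increasing subsequence ending at i:
i:      1  2  3  4  5  6  7  8  9 10
a[i]:  18  1  6  6 16 14 14  1  3  8
S:     18  1  7  7 23 21 21  1  4 15
Maximum is 23 (e.g. 1 + 6 + 16).

23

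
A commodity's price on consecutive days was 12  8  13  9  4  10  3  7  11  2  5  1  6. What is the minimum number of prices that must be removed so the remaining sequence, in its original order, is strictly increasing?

Fewest deletions = n − (longest strictly increasing subsequence).
i:      1  2  3  4  5  6  7  8  9 10 11 12 13
a[i]:  12  8 13  9  4 10  3  7 11  2  5  1  6
dp:     1  1  2  2  1  3  1  2  4  1  2  1  3
max dp = 4, so deletions = 13 − 4 = 9.

9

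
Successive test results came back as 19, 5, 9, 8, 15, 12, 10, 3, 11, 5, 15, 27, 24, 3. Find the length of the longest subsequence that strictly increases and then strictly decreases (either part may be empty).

8

inc[i] = longest strictly increasing subsequence ending at i; dec[i] = longest strictly decreasing subsequence starting at i:
i:      1  2  3  4  5  6  7  8  9 10 11 12 13 14
a[i]:  19  5  9  8 15 12 10  3 11  5 15 27 24  3
inc:    1  1  2  2  3  3  3  1  4  2  5  6  6  1
dec:    6  2  4  3  5  4  3  1  3  2  2  3  2  1
Best peak at i=12 (value 27): inc=6, dec=3, length 6+3−1 = 8.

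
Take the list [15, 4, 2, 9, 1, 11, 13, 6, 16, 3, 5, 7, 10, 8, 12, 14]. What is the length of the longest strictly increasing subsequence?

Let dp[i] be the length of the longest such subsequence ending at index i:
i:      1  2  3  4  5  6  7  8  9 10 11 12 13 14 15 16
a[i]:  15  4  2  9  1 11 13  6 16  3  5  7 10  8 12 14
dp:     1  1  1  2  1  3  4  2  5  2  3  4  5  5  6  7
Maximum dp value is 7.

7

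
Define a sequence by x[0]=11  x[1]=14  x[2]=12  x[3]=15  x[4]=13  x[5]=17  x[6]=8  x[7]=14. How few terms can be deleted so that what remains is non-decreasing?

Fewest deletions = n − (longest non-decreasing subsequence).
i:      0  1  2  3  4  5  6  7
x[i]:  11 14 12 15 13 17  8 14
dp:     1  2  2  3  3  4  1  4
max dp = 4, so deletions = 8 − 4 = 4.

4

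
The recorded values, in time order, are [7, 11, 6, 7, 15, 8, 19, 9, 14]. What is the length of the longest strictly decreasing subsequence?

2

Negate each value so 'decreasing' becomes 'increasing', then run patience tails on the negated sequence:
-7 → extends → [-7]
-11 → replaces -7 → [-11]
-6 → extends → [-11, -6]
-7 → replaces -6 → [-11, -7]
-15 → replaces -11 → [-15, -7]
-8 → replaces -7 → [-15, -8]
-19 → replaces -15 → [-19, -8]
-9 → replaces -8 → [-19, -9]
-14 → replaces -9 → [-19, -14]
Two tails, so the longest strictly decreasing subsequence of the original has length 2.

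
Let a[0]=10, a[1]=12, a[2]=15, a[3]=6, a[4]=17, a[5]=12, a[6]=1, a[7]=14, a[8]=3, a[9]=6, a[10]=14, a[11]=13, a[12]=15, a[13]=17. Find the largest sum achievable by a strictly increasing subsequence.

68

Let S[i] be the best sum of a strictly increasing subsequence ending at i:
i:      0  1  2  3  4  5  6  7  8  9 10 11 12 13
a[i]:  10 12 15  6 17 12  1 14  3  6 14 13 15 17
S:     10 22 37  6 54 22  1 36  4 10 36 35 51 68
Maximum is 68 (e.g. 10 + 12 + 14 + 15 + 17).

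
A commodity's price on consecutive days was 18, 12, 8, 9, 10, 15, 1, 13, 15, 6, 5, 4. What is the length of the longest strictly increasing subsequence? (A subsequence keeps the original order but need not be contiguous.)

5

Track the smallest tail for each achievable length (strict):
18 → extends → [18]
12 → replaces 18 → [12]
8 → replaces 12 → [8]
9 → extends → [8, 9]
10 → extends → [8, 9, 10]
15 → extends → [8, 9, 10, 15]
1 → replaces 8 → [1, 9, 10, 15]
13 → replaces 15 → [1, 9, 10, 13]
15 → extends → [1, 9, 10, 13, 15]
6 → replaces 9 → [1, 6, 10, 13, 15]
5 → replaces 6 → [1, 5, 10, 13, 15]
4 → replaces 5 → [1, 4, 10, 13, 15]
Five tails, so the longest strictly increasing subsequence has length 5 (e.g. 8, 9, 10, 13, 15).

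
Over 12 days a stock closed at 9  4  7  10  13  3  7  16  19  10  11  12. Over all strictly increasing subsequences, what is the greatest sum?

69

Let S[i] be the best sum of a strictly increasing subsequence ending at i:
i:      1  2  3  4  5  6  7  8  9 10 11 12
a[i]:   9  4  7 10 13  3  7 16 19 10 11 12
S:      9  4 11 21 34  3 11 50 69 21 32 44
Maximum is 69 (e.g. 4 + 7 + 10 + 13 + 16 + 19).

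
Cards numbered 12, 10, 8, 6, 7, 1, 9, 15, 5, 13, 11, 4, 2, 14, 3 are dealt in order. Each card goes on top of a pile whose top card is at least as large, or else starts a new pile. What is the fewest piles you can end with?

5

Place each on the leftmost legal pile:
12 → new pile 1 (tops now [12])
10 → pile 1 (tops now [10])
8 → pile 1 (tops now [8])
6 → pile 1 (tops now [6])
7 → new pile 2 (tops now [6, 7])
1 → pile 1 (tops now [1, 7])
9 → new pile 3 (tops now [1, 7, 9])
15 → new pile 4 (tops now [1, 7, 9, 15])
5 → pile 2 (tops now [1, 5, 9, 15])
13 → pile 4 (tops now [1, 5, 9, 13])
11 → pile 4 (tops now [1, 5, 9, 11])
4 → pile 2 (tops now [1, 4, 9, 11])
2 → pile 2 (tops now [1, 2, 9, 11])
14 → new pile 5 (tops now [1, 2, 9, 11, 14])
3 → pile 3 (tops now [1, 2, 3, 11, 14])
Five piles.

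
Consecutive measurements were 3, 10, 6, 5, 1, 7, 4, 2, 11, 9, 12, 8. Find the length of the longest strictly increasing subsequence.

Track the smallest tail for each achievable length (strict):
3 → extends → [3]
10 → extends → [3, 10]
6 → replaces 10 → [3, 6]
5 → replaces 6 → [3, 5]
1 → replaces 3 → [1, 5]
7 → extends → [1, 5, 7]
4 → replaces 5 → [1, 4, 7]
2 → replaces 4 → [1, 2, 7]
11 → extends → [1, 2, 7, 11]
9 → replaces 11 → [1, 2, 7, 9]
12 → extends → [1, 2, 7, 9, 12]
8 → replaces 9 → [1, 2, 7, 8, 12]
Five tails, so the longest strictly increasing subsequence has length 5 (e.g. 3, 6, 7, 11, 12).

5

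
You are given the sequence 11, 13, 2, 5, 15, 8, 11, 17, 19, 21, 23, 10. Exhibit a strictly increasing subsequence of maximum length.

2, 5, 8, 11, 17, 19, 21, 23

Patience tails give the LIS length; then backtrack through the dp parents:
11 → extends → [11]
13 → extends → [11, 13]
2 → replaces 11 → [2, 13]
5 → replaces 13 → [2, 5]
15 → extends → [2, 5, 15]
8 → replaces 15 → [2, 5, 8]
11 → extends → [2, 5, 8, 11]
17 → extends → [2, 5, 8, 11, 17]
19 → extends → [2, 5, 8, 11, 17, 19]
21 → extends → [2, 5, 8, 11, 17, 19, 21]
23 → extends → [2, 5, 8, 11, 17, 19, 21, 23]
10 → replaces 11 → [2, 5, 8, 10, 17, 19, 21, 23]
Length 8; one witness is 2, 5, 8, 11, 17, 19, 21, 23.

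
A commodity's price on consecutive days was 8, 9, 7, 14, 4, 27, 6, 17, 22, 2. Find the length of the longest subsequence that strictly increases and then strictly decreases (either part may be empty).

inc[i] = longest strictly increasing subsequence ending at i; dec[i] = longest strictly decreasing subsequence starting at i:
i:      1  2  3  4  5  6  7  8  9 10
a[i]:   8  9  7 14  4 27  6 17 22  2
inc:    1  2  1  3  1  4  2  4  5  1
dec:    4  4  3  3  2  3  2  2  2  1
Best peak at i=6 (value 27): inc=4, dec=3, length 4+3−1 = 6.

6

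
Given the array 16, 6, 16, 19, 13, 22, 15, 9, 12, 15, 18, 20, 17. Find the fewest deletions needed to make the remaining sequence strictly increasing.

7

Fewest deletions = n − (longest strictly increasing subsequence).
i:      1  2  3  4  5  6  7  8  9 10 11 12 13
a[i]:  16  6 16 19 13 22 15  9 12 15 18 20 17
dp:     1  1  2  3  2  4  3  2  3  4  5  6  5
max dp = 6, so deletions = 13 − 6 = 7.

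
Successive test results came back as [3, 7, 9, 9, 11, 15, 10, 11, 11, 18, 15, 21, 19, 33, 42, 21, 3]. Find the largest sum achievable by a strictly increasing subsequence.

159

Let S[i] be the best sum of a strictly increasing subsequence ending at i:
i:       1   2   3   4   5   6   7   8   9  10  11  12  13  14  15  16  17
a[i]:    3   7   9   9  11  15  10  11  11  18  15  21  19  33  42  21   3
S:       3  10  19  19  30  45  29  40  40  63  55  84  82 117 159 103   3
Maximum is 159 (e.g. 3 + 7 + 9 + 11 + 15 + 18 + 21 + 33 + 42).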